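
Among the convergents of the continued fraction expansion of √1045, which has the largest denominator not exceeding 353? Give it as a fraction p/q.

9407/291

√1045 = [32; 3, 15, 1, 4, 1, 15, 3, 64, …] (period length 8).
Convergents:
  p_0/q_0 = 32/1
  p_1/q_1 = 97/3
  p_2/q_2 = 1487/46
  p_3/q_3 = 1584/49
  p_4/q_4 = 7823/242
  p_5/q_5 = 9407/291
  p_6/q_6 = 148928/4607
q_5 = 291 ≤ 353 < 4607 = q_6, so the answer is 9407/291.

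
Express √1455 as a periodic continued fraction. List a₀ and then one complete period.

[38; 6, 1, 11, 1, 6, 76]

a₀ = ⌊√1455⌋ = 38.
With m₀=0, d₀=1 and mₖ₊₁ = dₖaₖ − mₖ, dₖ₊₁ = (n − mₖ₊₁²)/dₖ, aₖ₊₁ = ⌊(a₀+mₖ₊₁)/dₖ₊₁⌋:
  k=1: m=38, d=11, a=6
  k=2: m=28, d=61, a=1
  k=3: m=33, d=6, a=11
  k=4: m=33, d=61, a=1
  k=5: m=28, d=11, a=6
  k=6: m=38, d=1, a=76
d=1 and a=2a₀=76 at k=6, so the next step gives (m, d) = (38, 11) again — its k=1 value — and the period has length 6.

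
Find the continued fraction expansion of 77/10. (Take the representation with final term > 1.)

[7; 1, 2, 3]

77 = 7×10 + 7
10 = 1×7 + 3
7 = 2×3 + 1
3 = 3×1 + 0  (stop)
So 77/10 = [7; 1, 2, 3].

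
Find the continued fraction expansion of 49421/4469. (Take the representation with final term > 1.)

49421 = 11*4469 + 262
4469 = 17*262 + 15
262 = 17*15 + 7
15 = 2*7 + 1
7 = 7*1 + 0  (stop)
So 49421/4469 = [11; 17, 17, 2, 7].

[11; 17, 17, 2, 7]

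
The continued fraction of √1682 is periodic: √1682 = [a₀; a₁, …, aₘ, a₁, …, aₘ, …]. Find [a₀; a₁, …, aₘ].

[41; 82]

a₀ = ⌊√1682⌋ = 41.
With m₀=0, d₀=1 and mₖ₊₁ = dₖaₖ − mₖ, dₖ₊₁ = (n − mₖ₊₁²)/dₖ, aₖ₊₁ = ⌊(a₀+mₖ₊₁)/dₖ₊₁⌋:
  k=1: m=41, d=1, a=82
d=1 and a=2a₀=82 at k=1, so the next step gives (m, d) = (41, 1) again — its k=1 value — and the period has length 1.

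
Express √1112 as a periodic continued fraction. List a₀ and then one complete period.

a₀ = ⌊√1112⌋ = 33.
With m₀=0, d₀=1 and mₖ₊₁ = dₖaₖ − mₖ, dₖ₊₁ = (n − mₖ₊₁²)/dₖ, aₖ₊₁ = ⌊(a₀+mₖ₊₁)/dₖ₊₁⌋:
  k=1: m=33, d=23, a=2
  k=2: m=13, d=41, a=1
  k=3: m=28, d=8, a=7
  k=4: m=28, d=41, a=1
  k=5: m=13, d=23, a=2
  k=6: m=33, d=1, a=66
d=1 and a=2a₀=66 at k=6, so the next step gives (m, d) = (33, 23) again — its k=1 value — and the period has length 6.

[33; 2, 1, 7, 1, 2, 66]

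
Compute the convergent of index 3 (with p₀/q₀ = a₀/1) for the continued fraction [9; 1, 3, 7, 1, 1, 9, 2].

Using pₖ = aₖpₖ₋₁ + pₖ₋₂, qₖ = aₖqₖ₋₁ + qₖ₋₂ (with p₋₁=1, p₋₂=0, q₋₁=0, q₋₂=1):
  k=0: a=9, p=9, q=1
  k=1: a=1, p=10, q=1
  k=2: a=3, p=39, q=4
  k=3: a=7, p=283, q=29

283/29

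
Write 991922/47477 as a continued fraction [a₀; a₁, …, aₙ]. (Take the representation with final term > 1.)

[20; 1, 8, 3, 7, 12, 19]

991922 = 20·47477 + 42382
47477 = 1·42382 + 5095
42382 = 8·5095 + 1622
5095 = 3·1622 + 229
1622 = 7·229 + 19
229 = 12·19 + 1
19 = 19·1 + 0  (stop)
So 991922/47477 = [20; 1, 8, 3, 7, 12, 19].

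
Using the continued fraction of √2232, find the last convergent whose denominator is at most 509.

7937/168

√2232 = [47; 4, 10, 4, 94, …] (period length 4).
Convergents:
  p_0/q_0 = 47/1
  p_1/q_1 = 189/4
  p_2/q_2 = 1937/41
  p_3/q_3 = 7937/168
  p_4/q_4 = 748015/15833
q_3 = 168 ≤ 509 < 15833 = q_4, so the answer is 7937/168.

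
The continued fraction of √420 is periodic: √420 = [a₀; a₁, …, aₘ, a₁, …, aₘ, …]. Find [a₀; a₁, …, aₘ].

[20; 2, 40]

a₀ = ⌊√420⌋ = 20.
With m₀=0, d₀=1 and mₖ₊₁ = dₖaₖ − mₖ, dₖ₊₁ = (n − mₖ₊₁²)/dₖ, aₖ₊₁ = ⌊(a₀+mₖ₊₁)/dₖ₊₁⌋:
  k=1: m=20, d=20, a=2
  k=2: m=20, d=1, a=40
d=1 and a=2a₀=40 at k=2, so the next step gives (m, d) = (20, 20) again — its k=1 value — and the period has length 2.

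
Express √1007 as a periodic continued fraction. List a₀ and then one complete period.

a₀ = ⌊√1007⌋ = 31.
With m₀=0, d₀=1 and mₖ₊₁ = dₖaₖ − mₖ, dₖ₊₁ = (n − mₖ₊₁²)/dₖ, aₖ₊₁ = ⌊(a₀+mₖ₊₁)/dₖ₊₁⌋:
  k=1: m=31, d=46, a=1
  k=2: m=15, d=17, a=2
  k=3: m=19, d=38, a=1
  k=4: m=19, d=17, a=2
  k=5: m=15, d=46, a=1
  k=6: m=31, d=1, a=62
d=1 and a=2a₀=62 at k=6, so the next step gives (m, d) = (31, 46) again — its k=1 value — and the period has length 6.

[31; 1, 2, 1, 2, 1, 62]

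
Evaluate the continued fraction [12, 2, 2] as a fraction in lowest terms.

Using pₖ = aₖpₖ₋₁ + pₖ₋₂ and qₖ = aₖqₖ₋₁ + qₖ₋₂:
  k=0: a=12, p=12, q=1
  k=1: a=2, p=25, q=2
  k=2: a=2, p=62, q=5

62/5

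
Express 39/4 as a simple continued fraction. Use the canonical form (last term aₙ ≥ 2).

[9; 1, 3]

39 = 9·4 + 3
4 = 1·3 + 1
3 = 3·1 + 0  (stop)
So 39/4 = [9; 1, 3].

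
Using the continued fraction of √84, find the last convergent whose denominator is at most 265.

999/109

√84 = [9; 6, 18, …] (period length 2).
Convergents:
  p_0/q_0 = 9/1
  p_1/q_1 = 55/6
  p_2/q_2 = 999/109
  p_3/q_3 = 6049/660
q_2 = 109 ≤ 265 < 660 = q_3, so the answer is 999/109.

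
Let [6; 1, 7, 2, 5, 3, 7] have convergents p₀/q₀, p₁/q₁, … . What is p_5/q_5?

2037/296

Using pₖ = aₖpₖ₋₁ + pₖ₋₂, qₖ = aₖqₖ₋₁ + qₖ₋₂ (with p₋₁=1, p₋₂=0, q₋₁=0, q₋₂=1):
  k=0: a=6, p=6, q=1
  k=1: a=1, p=7, q=1
  k=2: a=7, p=55, q=8
  k=3: a=2, p=117, q=17
  k=4: a=5, p=640, q=93
  k=5: a=3, p=2037, q=296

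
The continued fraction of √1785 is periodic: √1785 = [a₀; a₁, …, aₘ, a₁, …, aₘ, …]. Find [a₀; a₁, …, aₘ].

a₀ = ⌊√1785⌋ = 42.

[42; 4, 84]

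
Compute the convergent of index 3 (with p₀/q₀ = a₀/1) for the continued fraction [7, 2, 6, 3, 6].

306/41

Using pₖ = aₖpₖ₋₁ + pₖ₋₂, qₖ = aₖqₖ₋₁ + qₖ₋₂ (with p₋₁=1, p₋₂=0, q₋₁=0, q₋₂=1):
  k=0: a=7, p=7, q=1
  k=1: a=2, p=15, q=2
  k=2: a=6, p=97, q=13
  k=3: a=3, p=306, q=41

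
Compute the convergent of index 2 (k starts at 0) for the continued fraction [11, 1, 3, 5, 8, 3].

Using pₖ = aₖpₖ₋₁ + pₖ₋₂, qₖ = aₖqₖ₋₁ + qₖ₋₂ (with p₋₁=1, p₋₂=0, q₋₁=0, q₋₂=1):
  k=0: a=11, p=11, q=1
  k=1: a=1, p=12, q=1
  k=2: a=3, p=47, q=4

47/4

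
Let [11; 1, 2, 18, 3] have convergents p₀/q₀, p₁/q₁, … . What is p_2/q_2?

Using pₖ = aₖpₖ₋₁ + pₖ₋₂, qₖ = aₖqₖ₋₁ + qₖ₋₂ (with p₋₁=1, p₋₂=0, q₋₁=0, q₋₂=1):
  k=0: a=11, p=11, q=1
  k=1: a=1, p=12, q=1
  k=2: a=2, p=35, q=3

35/3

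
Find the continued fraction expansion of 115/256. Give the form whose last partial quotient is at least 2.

115 = 0·256 + 115
256 = 2·115 + 26
115 = 4·26 + 11
26 = 2·11 + 4
11 = 2·4 + 3
4 = 1·3 + 1
3 = 3·1 + 0  (stop)
So 115/256 = [0; 2, 4, 2, 2, 1, 3].

[0; 2, 4, 2, 2, 1, 3]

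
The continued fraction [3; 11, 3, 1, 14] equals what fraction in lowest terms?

Fold from the inside: start with 14/1.
  1 + 1/14 = 15/14
  3 + 14/15 = 59/15
  11 + 15/59 = 664/59
  3 + 59/664 = 2051/664

2051/664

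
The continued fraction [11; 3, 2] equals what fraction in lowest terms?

Using pₖ = aₖpₖ₋₁ + pₖ₋₂ and qₖ = aₖqₖ₋₁ + qₖ₋₂:
  k=0: a=11, p=11, q=1
  k=1: a=3, p=34, q=3
  k=2: a=2, p=79, q=7

79/7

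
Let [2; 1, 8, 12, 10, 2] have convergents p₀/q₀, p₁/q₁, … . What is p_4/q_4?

3176/1099

Using pₖ = aₖpₖ₋₁ + pₖ₋₂, qₖ = aₖqₖ₋₁ + qₖ₋₂ (with p₋₁=1, p₋₂=0, q₋₁=0, q₋₂=1):
  k=0: a=2, p=2, q=1
  k=1: a=1, p=3, q=1
  k=2: a=8, p=26, q=9
  k=3: a=12, p=315, q=109
  k=4: a=10, p=3176, q=1099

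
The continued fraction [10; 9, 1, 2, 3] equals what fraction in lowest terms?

980/97

Fold from the inside: start with 3/1.
  2 + 1/3 = 7/3
  1 + 3/7 = 10/7
  9 + 7/10 = 97/10
  10 + 10/97 = 980/97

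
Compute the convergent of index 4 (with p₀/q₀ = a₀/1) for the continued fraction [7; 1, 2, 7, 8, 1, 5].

1375/179

Using pₖ = aₖpₖ₋₁ + pₖ₋₂, qₖ = aₖqₖ₋₁ + qₖ₋₂ (with p₋₁=1, p₋₂=0, q₋₁=0, q₋₂=1):
  k=0: a=7, p=7, q=1
  k=1: a=1, p=8, q=1
  k=2: a=2, p=23, q=3
  k=3: a=7, p=169, q=22
  k=4: a=8, p=1375, q=179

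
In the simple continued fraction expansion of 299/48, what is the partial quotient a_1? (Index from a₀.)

299 = 6·48 + 11   →  a_0 = 6
48 = 4·11 + 4   →  a_1 = 4

4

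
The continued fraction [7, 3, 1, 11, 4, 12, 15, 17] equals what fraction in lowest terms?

Using pₖ = aₖpₖ₋₁ + pₖ₋₂ and qₖ = aₖqₖ₋₁ + qₖ₋₂:
  k=0: a=7, p=7, q=1
  k=1: a=3, p=22, q=3
  k=2: a=1, p=29, q=4
  k=3: a=11, p=341, q=47
  k=4: a=4, p=1393, q=192
  k=5: a=12, p=17057, q=2351
  k=6: a=15, p=257248, q=35457
  k=7: a=17, p=4390273, q=605120

4390273/605120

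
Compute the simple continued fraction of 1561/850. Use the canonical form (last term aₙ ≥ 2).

[1; 1, 5, 8, 1, 2, 5]

1561 = 1*850 + 711
850 = 1*711 + 139
711 = 5*139 + 16
139 = 8*16 + 11
16 = 1*11 + 5
11 = 2*5 + 1
5 = 5*1 + 0  (stop)
So 1561/850 = [1; 1, 5, 8, 1, 2, 5].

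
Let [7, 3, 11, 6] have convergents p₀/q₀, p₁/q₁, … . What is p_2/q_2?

Using pₖ = aₖpₖ₋₁ + pₖ₋₂, qₖ = aₖqₖ₋₁ + qₖ₋₂ (with p₋₁=1, p₋₂=0, q₋₁=0, q₋₂=1):
  k=0: a=7, p=7, q=1
  k=1: a=3, p=22, q=3
  k=2: a=11, p=249, q=34

249/34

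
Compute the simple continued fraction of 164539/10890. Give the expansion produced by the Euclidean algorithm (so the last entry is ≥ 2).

[15; 9, 6, 3, 2, 3, 2, 3]

164539 = 15*10890 + 1189
10890 = 9*1189 + 189
1189 = 6*189 + 55
189 = 3*55 + 24
55 = 2*24 + 7
24 = 3*7 + 3
7 = 2*3 + 1
3 = 3*1 + 0  (stop)
So 164539/10890 = [15; 9, 6, 3, 2, 3, 2, 3].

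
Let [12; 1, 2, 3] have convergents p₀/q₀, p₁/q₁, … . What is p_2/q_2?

Using pₖ = aₖpₖ₋₁ + pₖ₋₂, qₖ = aₖqₖ₋₁ + qₖ₋₂ (with p₋₁=1, p₋₂=0, q₋₁=0, q₋₂=1):
  k=0: a=12, p=12, q=1
  k=1: a=1, p=13, q=1
  k=2: a=2, p=38, q=3

38/3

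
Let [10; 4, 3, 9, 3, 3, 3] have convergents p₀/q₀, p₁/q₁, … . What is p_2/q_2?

133/13

Using pₖ = aₖpₖ₋₁ + pₖ₋₂, qₖ = aₖqₖ₋₁ + qₖ₋₂ (with p₋₁=1, p₋₂=0, q₋₁=0, q₋₂=1):
  k=0: a=10, p=10, q=1
  k=1: a=4, p=41, q=4
  k=2: a=3, p=133, q=13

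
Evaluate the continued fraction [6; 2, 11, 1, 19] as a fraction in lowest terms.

3227/498

Fold from the inside: start with 19/1.
  1 + 1/19 = 20/19
  11 + 19/20 = 239/20
  2 + 20/239 = 498/239
  6 + 239/498 = 3227/498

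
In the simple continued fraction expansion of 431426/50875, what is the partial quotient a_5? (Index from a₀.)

431426 = 8·50875 + 24426   →  a_0 = 8
50875 = 2·24426 + 2023   →  a_1 = 2
24426 = 12·2023 + 150   →  a_2 = 12
2023 = 13·150 + 73   →  a_3 = 13
150 = 2·73 + 4   →  a_4 = 2
73 = 18·4 + 1   →  a_5 = 18

18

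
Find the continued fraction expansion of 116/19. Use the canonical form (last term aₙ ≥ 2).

[6; 9, 2]

116 = 6×19 + 2
19 = 9×2 + 1
2 = 2×1 + 0  (stop)
So 116/19 = [6; 9, 2].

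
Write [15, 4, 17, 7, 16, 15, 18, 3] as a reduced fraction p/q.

99645831/6535693

Fold from the inside: start with 3/1.
  18 + 1/3 = 55/3
  15 + 3/55 = 828/55
  16 + 55/828 = 13303/828
  7 + 828/13303 = 93949/13303
  17 + 13303/93949 = 1610436/93949
  4 + 93949/1610436 = 6535693/1610436
  15 + 1610436/6535693 = 99645831/6535693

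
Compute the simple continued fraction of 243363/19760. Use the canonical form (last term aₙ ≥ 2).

[12; 3, 6, 18, 11, 2, 2]

243363 = 12×19760 + 6243
19760 = 3×6243 + 1031
6243 = 6×1031 + 57
1031 = 18×57 + 5
57 = 11×5 + 2
5 = 2×2 + 1
2 = 2×1 + 0  (stop)
So 243363/19760 = [12; 3, 6, 18, 11, 2, 2].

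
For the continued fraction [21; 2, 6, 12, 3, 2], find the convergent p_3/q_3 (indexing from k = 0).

3391/158

Using pₖ = aₖpₖ₋₁ + pₖ₋₂, qₖ = aₖqₖ₋₁ + qₖ₋₂ (with p₋₁=1, p₋₂=0, q₋₁=0, q₋₂=1):
  k=0: a=21, p=21, q=1
  k=1: a=2, p=43, q=2
  k=2: a=6, p=279, q=13
  k=3: a=12, p=3391, q=158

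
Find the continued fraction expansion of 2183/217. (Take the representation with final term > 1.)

2183 = 10*217 + 13
217 = 16*13 + 9
13 = 1*9 + 4
9 = 2*4 + 1
4 = 4*1 + 0  (stop)
So 2183/217 = [10; 16, 1, 2, 4].

[10; 16, 1, 2, 4]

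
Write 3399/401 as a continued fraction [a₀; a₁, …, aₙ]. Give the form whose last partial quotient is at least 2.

[8; 2, 10, 19]

3399 = 8×401 + 191
401 = 2×191 + 19
191 = 10×19 + 1
19 = 19×1 + 0  (stop)
So 3399/401 = [8; 2, 10, 19].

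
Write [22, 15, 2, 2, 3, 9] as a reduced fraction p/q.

53728/2435

Fold from the inside: start with 9/1.
  3 + 1/9 = 28/9
  2 + 9/28 = 65/28
  2 + 28/65 = 158/65
  15 + 65/158 = 2435/158
  22 + 158/2435 = 53728/2435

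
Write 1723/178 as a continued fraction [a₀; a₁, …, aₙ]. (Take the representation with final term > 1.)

[9; 1, 2, 8, 7]

1723 = 9·178 + 121
178 = 1·121 + 57
121 = 2·57 + 7
57 = 8·7 + 1
7 = 7·1 + 0  (stop)
So 1723/178 = [9; 1, 2, 8, 7].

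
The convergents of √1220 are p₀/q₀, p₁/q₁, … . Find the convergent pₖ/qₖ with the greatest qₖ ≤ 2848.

34195/979

√1220 = [34; 1, 12, 1, 68, …] (period length 4).
Convergents:
  p_0/q_0 = 34/1
  p_1/q_1 = 35/1
  p_2/q_2 = 454/13
  p_3/q_3 = 489/14
  p_4/q_4 = 33706/965
  p_5/q_5 = 34195/979
  p_6/q_6 = 444046/12713
q_5 = 979 ≤ 2848 < 12713 = q_6, so the answer is 34195/979.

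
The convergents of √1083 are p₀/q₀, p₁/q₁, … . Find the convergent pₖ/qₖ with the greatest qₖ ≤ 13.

362/11

√1083 = [32; 1, 9, 1, 64, …] (period length 4).
Convergents:
  p_0/q_0 = 32/1
  p_1/q_1 = 33/1
  p_2/q_2 = 329/10
  p_3/q_3 = 362/11
  p_4/q_4 = 23497/714
q_3 = 11 ≤ 13 < 714 = q_4, so the answer is 362/11.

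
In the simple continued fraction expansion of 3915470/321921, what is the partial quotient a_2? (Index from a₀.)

7

3915470 = 12·321921 + 52418   →  a_0 = 12
321921 = 6·52418 + 7413   →  a_1 = 6
52418 = 7·7413 + 527   →  a_2 = 7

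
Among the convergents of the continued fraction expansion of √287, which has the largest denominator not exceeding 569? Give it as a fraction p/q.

9487/560

√287 = [16; 1, 15, 1, 32, …] (period length 4).
Convergents:
  p_0/q_0 = 16/1
  p_1/q_1 = 17/1
  p_2/q_2 = 271/16
  p_3/q_3 = 288/17
  p_4/q_4 = 9487/560
  p_5/q_5 = 9775/577
q_4 = 560 ≤ 569 < 577 = q_5, so the answer is 9487/560.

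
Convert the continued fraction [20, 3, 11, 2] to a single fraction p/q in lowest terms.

1443/71

Fold from the inside: start with 2/1.
  11 + 1/2 = 23/2
  3 + 2/23 = 71/23
  20 + 23/71 = 1443/71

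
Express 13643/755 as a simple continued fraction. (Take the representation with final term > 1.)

[18; 14, 4, 13]

13643 = 18*755 + 53
755 = 14*53 + 13
53 = 4*13 + 1
13 = 13*1 + 0  (stop)
So 13643/755 = [18; 14, 4, 13].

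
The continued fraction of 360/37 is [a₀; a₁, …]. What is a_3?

360 = 9·37 + 27   →  a_0 = 9
37 = 1·27 + 10   →  a_1 = 1
27 = 2·10 + 7   →  a_2 = 2
10 = 1·7 + 3   →  a_3 = 1

1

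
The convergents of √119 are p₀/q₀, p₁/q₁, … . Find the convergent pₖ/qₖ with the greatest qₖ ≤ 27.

√119 = [10; 1, 9, 1, 20, …] (period length 4).
Convergents:
  p_0/q_0 = 10/1
  p_1/q_1 = 11/1
  p_2/q_2 = 109/10
  p_3/q_3 = 120/11
  p_4/q_4 = 2509/230
q_3 = 11 ≤ 27 < 230 = q_4, so the answer is 120/11.

120/11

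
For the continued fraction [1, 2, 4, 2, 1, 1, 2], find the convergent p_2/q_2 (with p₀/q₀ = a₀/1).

13/9

Using pₖ = aₖpₖ₋₁ + pₖ₋₂, qₖ = aₖqₖ₋₁ + qₖ₋₂ (with p₋₁=1, p₋₂=0, q₋₁=0, q₋₂=1):
  k=0: a=1, p=1, q=1
  k=1: a=2, p=3, q=2
  k=2: a=4, p=13, q=9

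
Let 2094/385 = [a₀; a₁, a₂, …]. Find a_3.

2094 = 5·385 + 169   →  a_0 = 5
385 = 2·169 + 47   →  a_1 = 2
169 = 3·47 + 28   →  a_2 = 3
47 = 1·28 + 19   →  a_3 = 1

1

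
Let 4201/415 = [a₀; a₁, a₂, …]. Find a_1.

4201 = 10·415 + 51   →  a_0 = 10
415 = 8·51 + 7   →  a_1 = 8

8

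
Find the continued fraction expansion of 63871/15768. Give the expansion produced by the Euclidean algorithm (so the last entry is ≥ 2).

63871 = 4×15768 + 799
15768 = 19×799 + 587
799 = 1×587 + 212
587 = 2×212 + 163
212 = 1×163 + 49
163 = 3×49 + 16
49 = 3×16 + 1
16 = 16×1 + 0  (stop)
So 63871/15768 = [4; 19, 1, 2, 1, 3, 3, 16].

[4; 19, 1, 2, 1, 3, 3, 16]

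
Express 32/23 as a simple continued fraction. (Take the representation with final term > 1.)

[1; 2, 1, 1, 4]

32 = 1*23 + 9
23 = 2*9 + 5
9 = 1*5 + 4
5 = 1*4 + 1
4 = 4*1 + 0  (stop)
So 32/23 = [1; 2, 1, 1, 4].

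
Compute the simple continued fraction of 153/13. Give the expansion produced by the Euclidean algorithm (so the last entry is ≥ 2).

[11; 1, 3, 3]

153 = 11·13 + 10
13 = 1·10 + 3
10 = 3·3 + 1
3 = 3·1 + 0  (stop)
So 153/13 = [11; 1, 3, 3].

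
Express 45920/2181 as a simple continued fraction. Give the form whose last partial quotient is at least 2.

45920 = 21×2181 + 119
2181 = 18×119 + 39
119 = 3×39 + 2
39 = 19×2 + 1
2 = 2×1 + 0  (stop)
So 45920/2181 = [21; 18, 3, 19, 2].

[21; 18, 3, 19, 2]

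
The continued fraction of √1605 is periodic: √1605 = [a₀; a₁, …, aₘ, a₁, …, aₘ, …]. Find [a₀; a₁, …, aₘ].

a₀ = ⌊√1605⌋ = 40.
With m₀=0, d₀=1 and mₖ₊₁ = dₖaₖ − mₖ, dₖ₊₁ = (n − mₖ₊₁²)/dₖ, aₖ₊₁ = ⌊(a₀+mₖ₊₁)/dₖ₊₁⌋:
  k=1: m=40, d=5, a=16
  k=2: m=40, d=1, a=80
d=1 and a=2a₀=80 at k=2, so the next step gives (m, d) = (40, 5) again — its k=1 value — and the period has length 2.

[40; 16, 80]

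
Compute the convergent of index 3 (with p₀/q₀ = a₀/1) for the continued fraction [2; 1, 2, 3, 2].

27/10

Using pₖ = aₖpₖ₋₁ + pₖ₋₂, qₖ = aₖqₖ₋₁ + qₖ₋₂ (with p₋₁=1, p₋₂=0, q₋₁=0, q₋₂=1):
  k=0: a=2, p=2, q=1
  k=1: a=1, p=3, q=1
  k=2: a=2, p=8, q=3
  k=3: a=3, p=27, q=10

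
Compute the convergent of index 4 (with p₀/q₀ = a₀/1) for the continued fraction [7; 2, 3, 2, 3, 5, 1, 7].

409/55

Using pₖ = aₖpₖ₋₁ + pₖ₋₂, qₖ = aₖqₖ₋₁ + qₖ₋₂ (with p₋₁=1, p₋₂=0, q₋₁=0, q₋₂=1):
  k=0: a=7, p=7, q=1
  k=1: a=2, p=15, q=2
  k=2: a=3, p=52, q=7
  k=3: a=2, p=119, q=16
  k=4: a=3, p=409, q=55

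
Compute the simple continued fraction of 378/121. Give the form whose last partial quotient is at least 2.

[3; 8, 15]

378 = 3*121 + 15
121 = 8*15 + 1
15 = 15*1 + 0  (stop)
So 378/121 = [3; 8, 15].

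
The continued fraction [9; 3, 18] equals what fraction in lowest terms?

Using pₖ = aₖpₖ₋₁ + pₖ₋₂ and qₖ = aₖqₖ₋₁ + qₖ₋₂:
  k=0: a=9, p=9, q=1
  k=1: a=3, p=28, q=3
  k=2: a=18, p=513, q=55

513/55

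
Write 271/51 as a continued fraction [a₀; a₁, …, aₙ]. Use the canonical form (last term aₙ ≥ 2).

271 = 5×51 + 16
51 = 3×16 + 3
16 = 5×3 + 1
3 = 3×1 + 0  (stop)
So 271/51 = [5; 3, 5, 3].

[5; 3, 5, 3]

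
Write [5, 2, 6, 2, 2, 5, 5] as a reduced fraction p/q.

10567/1934

Using pₖ = aₖpₖ₋₁ + pₖ₋₂ and qₖ = aₖqₖ₋₁ + qₖ₋₂:
  k=0: a=5, p=5, q=1
  k=1: a=2, p=11, q=2
  k=2: a=6, p=71, q=13
  k=3: a=2, p=153, q=28
  k=4: a=2, p=377, q=69
  k=5: a=5, p=2038, q=373
  k=6: a=5, p=10567, q=1934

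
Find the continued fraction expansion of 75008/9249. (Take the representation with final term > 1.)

[8; 9, 9, 1, 2, 11, 3]

75008 = 8·9249 + 1016
9249 = 9·1016 + 105
1016 = 9·105 + 71
105 = 1·71 + 34
71 = 2·34 + 3
34 = 11·3 + 1
3 = 3·1 + 0  (stop)
So 75008/9249 = [8; 9, 9, 1, 2, 11, 3].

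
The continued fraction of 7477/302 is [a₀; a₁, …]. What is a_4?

3

7477 = 24·302 + 229   →  a_0 = 24
302 = 1·229 + 73   →  a_1 = 1
229 = 3·73 + 10   →  a_2 = 3
73 = 7·10 + 3   →  a_3 = 7
10 = 3·3 + 1   →  a_4 = 3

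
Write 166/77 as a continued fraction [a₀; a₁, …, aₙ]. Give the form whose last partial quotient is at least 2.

[2; 6, 2, 2, 2]

166 = 2×77 + 12
77 = 6×12 + 5
12 = 2×5 + 2
5 = 2×2 + 1
2 = 2×1 + 0  (stop)
So 166/77 = [2; 6, 2, 2, 2].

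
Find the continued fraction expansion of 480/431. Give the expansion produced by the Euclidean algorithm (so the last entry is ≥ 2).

480 = 1*431 + 49
431 = 8*49 + 39
49 = 1*39 + 10
39 = 3*10 + 9
10 = 1*9 + 1
9 = 9*1 + 0  (stop)
So 480/431 = [1; 8, 1, 3, 1, 9].

[1; 8, 1, 3, 1, 9]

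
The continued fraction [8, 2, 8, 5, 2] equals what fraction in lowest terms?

Using pₖ = aₖpₖ₋₁ + pₖ₋₂ and qₖ = aₖqₖ₋₁ + qₖ₋₂:
  k=0: a=8, p=8, q=1
  k=1: a=2, p=17, q=2
  k=2: a=8, p=144, q=17
  k=3: a=5, p=737, q=87
  k=4: a=2, p=1618, q=191

1618/191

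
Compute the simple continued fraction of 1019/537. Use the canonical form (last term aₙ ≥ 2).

[1; 1, 8, 1, 3, 4, 3]

1019 = 1×537 + 482
537 = 1×482 + 55
482 = 8×55 + 42
55 = 1×42 + 13
42 = 3×13 + 3
13 = 4×3 + 1
3 = 3×1 + 0  (stop)
So 1019/537 = [1; 1, 8, 1, 3, 4, 3].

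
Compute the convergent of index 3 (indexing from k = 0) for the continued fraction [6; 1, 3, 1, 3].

34/5

Using pₖ = aₖpₖ₋₁ + pₖ₋₂, qₖ = aₖqₖ₋₁ + qₖ₋₂ (with p₋₁=1, p₋₂=0, q₋₁=0, q₋₂=1):
  k=0: a=6, p=6, q=1
  k=1: a=1, p=7, q=1
  k=2: a=3, p=27, q=4
  k=3: a=1, p=34, q=5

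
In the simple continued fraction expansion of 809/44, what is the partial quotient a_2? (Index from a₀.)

809 = 18·44 + 17   →  a_0 = 18
44 = 2·17 + 10   →  a_1 = 2
17 = 1·10 + 7   →  a_2 = 1

1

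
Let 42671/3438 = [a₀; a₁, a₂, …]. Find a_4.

42671 = 12·3438 + 1415   →  a_0 = 12
3438 = 2·1415 + 608   →  a_1 = 2
1415 = 2·608 + 199   →  a_2 = 2
608 = 3·199 + 11   →  a_3 = 3
199 = 18·11 + 1   →  a_4 = 18

18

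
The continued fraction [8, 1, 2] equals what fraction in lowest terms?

26/3

Fold from the inside: start with 2/1.
  1 + 1/2 = 3/2
  8 + 2/3 = 26/3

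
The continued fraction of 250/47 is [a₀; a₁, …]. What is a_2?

7

250 = 5·47 + 15   →  a_0 = 5
47 = 3·15 + 2   →  a_1 = 3
15 = 7·2 + 1   →  a_2 = 7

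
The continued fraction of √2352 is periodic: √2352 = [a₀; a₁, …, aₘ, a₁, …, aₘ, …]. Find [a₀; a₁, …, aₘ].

[48; 2, 96]

a₀ = ⌊√2352⌋ = 48.
With m₀=0, d₀=1 and mₖ₊₁ = dₖaₖ − mₖ, dₖ₊₁ = (n − mₖ₊₁²)/dₖ, aₖ₊₁ = ⌊(a₀+mₖ₊₁)/dₖ₊₁⌋:
  k=1: m=48, d=48, a=2
  k=2: m=48, d=1, a=96
d=1 and a=2a₀=96 at k=2, so the next step gives (m, d) = (48, 48) again — its k=1 value — and the period has length 2.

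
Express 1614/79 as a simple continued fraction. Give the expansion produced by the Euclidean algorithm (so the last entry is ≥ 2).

1614 = 20×79 + 34
79 = 2×34 + 11
34 = 3×11 + 1
11 = 11×1 + 0  (stop)
So 1614/79 = [20; 2, 3, 11].

[20; 2, 3, 11]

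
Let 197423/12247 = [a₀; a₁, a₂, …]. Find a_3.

197423 = 16·12247 + 1471   →  a_0 = 16
12247 = 8·1471 + 479   →  a_1 = 8
1471 = 3·479 + 34   →  a_2 = 3
479 = 14·34 + 3   →  a_3 = 14

14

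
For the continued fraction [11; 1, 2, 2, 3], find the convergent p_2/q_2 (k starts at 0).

35/3

Using pₖ = aₖpₖ₋₁ + pₖ₋₂, qₖ = aₖqₖ₋₁ + qₖ₋₂ (with p₋₁=1, p₋₂=0, q₋₁=0, q₋₂=1):
  k=0: a=11, p=11, q=1
  k=1: a=1, p=12, q=1
  k=2: a=2, p=35, q=3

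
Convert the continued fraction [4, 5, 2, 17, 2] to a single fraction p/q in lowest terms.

1652/395

Fold from the inside: start with 2/1.
  17 + 1/2 = 35/2
  2 + 2/35 = 72/35
  5 + 35/72 = 395/72
  4 + 72/395 = 1652/395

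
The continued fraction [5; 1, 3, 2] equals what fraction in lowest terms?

52/9

Fold from the inside: start with 2/1.
  3 + 1/2 = 7/2
  1 + 2/7 = 9/7
  5 + 7/9 = 52/9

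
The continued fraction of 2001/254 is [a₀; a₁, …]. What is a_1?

2001 = 7·254 + 223   →  a_0 = 7
254 = 1·223 + 31   →  a_1 = 1

1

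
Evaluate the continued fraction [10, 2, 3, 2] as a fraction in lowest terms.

167/16

Fold from the inside: start with 2/1.
  3 + 1/2 = 7/2
  2 + 2/7 = 16/7
  10 + 7/16 = 167/16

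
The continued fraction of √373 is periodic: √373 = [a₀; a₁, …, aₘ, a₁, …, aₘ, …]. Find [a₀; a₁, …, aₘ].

[19; 3, 5, 5, 3, 38]

a₀ = ⌊√373⌋ = 19.
With m₀=0, d₀=1 and mₖ₊₁ = dₖaₖ − mₖ, dₖ₊₁ = (n − mₖ₊₁²)/dₖ, aₖ₊₁ = ⌊(a₀+mₖ₊₁)/dₖ₊₁⌋:
  k=1: m=19, d=12, a=3
  k=2: m=17, d=7, a=5
  k=3: m=18, d=7, a=5
  k=4: m=17, d=12, a=3
  k=5: m=19, d=1, a=38
d=1 and a=2a₀=38 at k=5, so the next step gives (m, d) = (19, 12) again — its k=1 value — and the period has length 5.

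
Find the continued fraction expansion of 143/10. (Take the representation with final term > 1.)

143 = 14*10 + 3
10 = 3*3 + 1
3 = 3*1 + 0  (stop)
So 143/10 = [14; 3, 3].

[14; 3, 3]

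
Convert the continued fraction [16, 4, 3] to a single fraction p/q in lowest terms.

Fold from the inside: start with 3/1.
  4 + 1/3 = 13/3
  16 + 3/13 = 211/13

211/13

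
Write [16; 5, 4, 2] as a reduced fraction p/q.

761/47

Using pₖ = aₖpₖ₋₁ + pₖ₋₂ and qₖ = aₖqₖ₋₁ + qₖ₋₂:
  k=0: a=16, p=16, q=1
  k=1: a=5, p=81, q=5
  k=2: a=4, p=340, q=21
  k=3: a=2, p=761, q=47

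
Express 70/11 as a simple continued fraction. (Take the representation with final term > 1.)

[6; 2, 1, 3]

70 = 6·11 + 4
11 = 2·4 + 3
4 = 1·3 + 1
3 = 3·1 + 0  (stop)
So 70/11 = [6; 2, 1, 3].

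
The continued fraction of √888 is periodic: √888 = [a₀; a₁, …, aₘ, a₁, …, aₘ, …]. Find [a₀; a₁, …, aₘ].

[29; 1, 3, 1, 58]

a₀ = ⌊√888⌋ = 29.
With m₀=0, d₀=1 and mₖ₊₁ = dₖaₖ − mₖ, dₖ₊₁ = (n − mₖ₊₁²)/dₖ, aₖ₊₁ = ⌊(a₀+mₖ₊₁)/dₖ₊₁⌋:
  k=1: m=29, d=47, a=1
  k=2: m=18, d=12, a=3
  k=3: m=18, d=47, a=1
  k=4: m=29, d=1, a=58
d=1 and a=2a₀=58 at k=4, so the next step gives (m, d) = (29, 47) again — its k=1 value — and the period has length 4.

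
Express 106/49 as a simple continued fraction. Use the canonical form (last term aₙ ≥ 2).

[2; 6, 8]

106 = 2*49 + 8
49 = 6*8 + 1
8 = 8*1 + 0  (stop)
So 106/49 = [2; 6, 8].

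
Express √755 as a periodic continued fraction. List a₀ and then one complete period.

[27; 2, 10, 2, 54]

a₀ = ⌊√755⌋ = 27.
With m₀=0, d₀=1 and mₖ₊₁ = dₖaₖ − mₖ, dₖ₊₁ = (n − mₖ₊₁²)/dₖ, aₖ₊₁ = ⌊(a₀+mₖ₊₁)/dₖ₊₁⌋:
  k=1: m=27, d=26, a=2
  k=2: m=25, d=5, a=10
  k=3: m=25, d=26, a=2
  k=4: m=27, d=1, a=54
d=1 and a=2a₀=54 at k=4, so the next step gives (m, d) = (27, 26) again — its k=1 value — and the period has length 4.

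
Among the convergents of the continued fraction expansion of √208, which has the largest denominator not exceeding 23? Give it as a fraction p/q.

√208 = [14; 2, 2, 1, 2, 2, 28, …] (period length 6).
Convergents:
  p_0/q_0 = 14/1
  p_1/q_1 = 29/2
  p_2/q_2 = 72/5
  p_3/q_3 = 101/7
  p_4/q_4 = 274/19
  p_5/q_5 = 649/45
q_4 = 19 ≤ 23 < 45 = q_5, so the answer is 274/19.

274/19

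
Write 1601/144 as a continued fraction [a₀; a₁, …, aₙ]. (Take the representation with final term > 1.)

1601 = 11*144 + 17
144 = 8*17 + 8
17 = 2*8 + 1
8 = 8*1 + 0  (stop)
So 1601/144 = [11; 8, 2, 8].

[11; 8, 2, 8]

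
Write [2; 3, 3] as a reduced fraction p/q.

Using pₖ = aₖpₖ₋₁ + pₖ₋₂ and qₖ = aₖqₖ₋₁ + qₖ₋₂:
  k=0: a=2, p=2, q=1
  k=1: a=3, p=7, q=3
  k=2: a=3, p=23, q=10

23/10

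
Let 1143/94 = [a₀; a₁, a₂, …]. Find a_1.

1143 = 12·94 + 15   →  a_0 = 12
94 = 6·15 + 4   →  a_1 = 6

6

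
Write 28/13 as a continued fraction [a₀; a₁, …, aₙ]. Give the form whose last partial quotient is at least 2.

[2; 6, 2]

28 = 2·13 + 2
13 = 6·2 + 1
2 = 2·1 + 0  (stop)
So 28/13 = [2; 6, 2].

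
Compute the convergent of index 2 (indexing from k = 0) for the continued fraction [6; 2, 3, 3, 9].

45/7

Using pₖ = aₖpₖ₋₁ + pₖ₋₂, qₖ = aₖqₖ₋₁ + qₖ₋₂ (with p₋₁=1, p₋₂=0, q₋₁=0, q₋₂=1):
  k=0: a=6, p=6, q=1
  k=1: a=2, p=13, q=2
  k=2: a=3, p=45, q=7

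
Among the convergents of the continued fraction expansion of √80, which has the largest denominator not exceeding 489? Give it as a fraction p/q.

√80 = [8; 1, 16, …] (period length 2).
Convergents:
  p_0/q_0 = 8/1
  p_1/q_1 = 9/1
  p_2/q_2 = 152/17
  p_3/q_3 = 161/18
  p_4/q_4 = 2728/305
  p_5/q_5 = 2889/323
  p_6/q_6 = 48952/5473
q_5 = 323 ≤ 489 < 5473 = q_6, so the answer is 2889/323.

2889/323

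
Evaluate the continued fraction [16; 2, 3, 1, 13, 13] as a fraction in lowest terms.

Fold from the inside: start with 13/1.
  13 + 1/13 = 170/13
  1 + 13/170 = 183/170
  3 + 170/183 = 719/183
  2 + 183/719 = 1621/719
  16 + 719/1621 = 26655/1621

26655/1621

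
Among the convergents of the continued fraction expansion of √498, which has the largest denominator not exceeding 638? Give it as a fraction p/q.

√498 = [22; 3, 6, 22, 6, 3, 44, …] (period length 6).
Convergents:
  p_0/q_0 = 22/1
  p_1/q_1 = 67/3
  p_2/q_2 = 424/19
  p_3/q_3 = 9395/421
  p_4/q_4 = 56794/2545
q_3 = 421 ≤ 638 < 2545 = q_4, so the answer is 9395/421.

9395/421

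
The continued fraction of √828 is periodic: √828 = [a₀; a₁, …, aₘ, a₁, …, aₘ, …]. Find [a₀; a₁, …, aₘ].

a₀ = ⌊√828⌋ = 28.

[28; 1, 3, 2, 3, 1, 56]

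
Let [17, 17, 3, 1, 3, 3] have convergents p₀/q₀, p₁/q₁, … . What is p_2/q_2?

Using pₖ = aₖpₖ₋₁ + pₖ₋₂, qₖ = aₖqₖ₋₁ + qₖ₋₂ (with p₋₁=1, p₋₂=0, q₋₁=0, q₋₂=1):
  k=0: a=17, p=17, q=1
  k=1: a=17, p=290, q=17
  k=2: a=3, p=887, q=52

887/52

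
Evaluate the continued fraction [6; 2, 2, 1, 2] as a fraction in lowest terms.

122/19

Using pₖ = aₖpₖ₋₁ + pₖ₋₂ and qₖ = aₖqₖ₋₁ + qₖ₋₂:
  k=0: a=6, p=6, q=1
  k=1: a=2, p=13, q=2
  k=2: a=2, p=32, q=5
  k=3: a=1, p=45, q=7
  k=4: a=2, p=122, q=19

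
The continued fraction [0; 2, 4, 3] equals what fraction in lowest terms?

13/29

Using pₖ = aₖpₖ₋₁ + pₖ₋₂ and qₖ = aₖqₖ₋₁ + qₖ₋₂:
  k=0: a=0, p=0, q=1
  k=1: a=2, p=1, q=2
  k=2: a=4, p=4, q=9
  k=3: a=3, p=13, q=29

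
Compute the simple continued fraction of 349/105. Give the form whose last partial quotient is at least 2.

[3; 3, 11, 3]

349 = 3×105 + 34
105 = 3×34 + 3
34 = 11×3 + 1
3 = 3×1 + 0  (stop)
So 349/105 = [3; 3, 11, 3].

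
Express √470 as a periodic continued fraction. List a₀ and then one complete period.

[21; 1, 2, 8, 2, 1, 42]

a₀ = ⌊√470⌋ = 21.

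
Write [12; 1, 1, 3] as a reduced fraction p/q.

Fold from the inside: start with 3/1.
  1 + 1/3 = 4/3
  1 + 3/4 = 7/4
  12 + 4/7 = 88/7

88/7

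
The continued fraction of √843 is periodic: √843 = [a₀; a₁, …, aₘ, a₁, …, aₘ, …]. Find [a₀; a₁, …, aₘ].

a₀ = ⌊√843⌋ = 29.
With m₀=0, d₀=1 and mₖ₊₁ = dₖaₖ − mₖ, dₖ₊₁ = (n − mₖ₊₁²)/dₖ, aₖ₊₁ = ⌊(a₀+mₖ₊₁)/dₖ₊₁⌋:
  k=1: m=29, d=2, a=29
  k=2: m=29, d=1, a=58
d=1 and a=2a₀=58 at k=2, so the next step gives (m, d) = (29, 2) again — its k=1 value — and the period has length 2.

[29; 29, 58]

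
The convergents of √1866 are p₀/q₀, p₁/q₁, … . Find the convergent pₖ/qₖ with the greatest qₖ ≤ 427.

15551/360

√1866 = [43; 5, 14, 5, 86, …] (period length 4).
Convergents:
  p_0/q_0 = 43/1
  p_1/q_1 = 216/5
  p_2/q_2 = 3067/71
  p_3/q_3 = 15551/360
  p_4/q_4 = 1340453/31031
q_3 = 360 ≤ 427 < 31031 = q_4, so the answer is 15551/360.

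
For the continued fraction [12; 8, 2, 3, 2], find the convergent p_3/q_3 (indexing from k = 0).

715/59

Using pₖ = aₖpₖ₋₁ + pₖ₋₂, qₖ = aₖqₖ₋₁ + qₖ₋₂ (with p₋₁=1, p₋₂=0, q₋₁=0, q₋₂=1):
  k=0: a=12, p=12, q=1
  k=1: a=8, p=97, q=8
  k=2: a=2, p=206, q=17
  k=3: a=3, p=715, q=59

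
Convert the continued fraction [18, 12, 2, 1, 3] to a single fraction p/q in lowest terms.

Fold from the inside: start with 3/1.
  1 + 1/3 = 4/3
  2 + 3/4 = 11/4
  12 + 4/11 = 136/11
  18 + 11/136 = 2459/136

2459/136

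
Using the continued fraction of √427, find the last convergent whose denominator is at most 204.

√427 = [20; 1, 1, 1, 40, …] (period length 4).
Convergents:
  p_0/q_0 = 20/1
  p_1/q_1 = 21/1
  p_2/q_2 = 41/2
  p_3/q_3 = 62/3
  p_4/q_4 = 2521/122
  p_5/q_5 = 2583/125
  p_6/q_6 = 5104/247
q_5 = 125 ≤ 204 < 247 = q_6, so the answer is 2583/125.

2583/125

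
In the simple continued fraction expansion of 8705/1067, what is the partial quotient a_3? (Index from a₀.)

5

8705 = 8·1067 + 169   →  a_0 = 8
1067 = 6·169 + 53   →  a_1 = 6
169 = 3·53 + 10   →  a_2 = 3
53 = 5·10 + 3   →  a_3 = 5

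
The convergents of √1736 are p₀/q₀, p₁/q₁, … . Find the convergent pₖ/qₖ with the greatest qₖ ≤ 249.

√1736 = [41; 1, 1, 1, 82, …] (period length 4).
Convergents:
  p_0/q_0 = 41/1
  p_1/q_1 = 42/1
  p_2/q_2 = 83/2
  p_3/q_3 = 125/3
  p_4/q_4 = 10333/248
  p_5/q_5 = 10458/251
q_4 = 248 ≤ 249 < 251 = q_5, so the answer is 10333/248.

10333/248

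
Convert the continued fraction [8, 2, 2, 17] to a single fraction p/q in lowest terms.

731/87

Using pₖ = aₖpₖ₋₁ + pₖ₋₂ and qₖ = aₖqₖ₋₁ + qₖ₋₂:
  k=0: a=8, p=8, q=1
  k=1: a=2, p=17, q=2
  k=2: a=2, p=42, q=5
  k=3: a=17, p=731, q=87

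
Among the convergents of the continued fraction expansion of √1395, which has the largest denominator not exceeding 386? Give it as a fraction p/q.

6088/163

√1395 = [37; 2, 1, 6, 8, 6, 1, 2, 74, …] (period length 8).
Convergents:
  p_0/q_0 = 37/1
  p_1/q_1 = 75/2
  p_2/q_2 = 112/3
  p_3/q_3 = 747/20
  p_4/q_4 = 6088/163
  p_5/q_5 = 37275/998
q_4 = 163 ≤ 386 < 998 = q_5, so the answer is 6088/163.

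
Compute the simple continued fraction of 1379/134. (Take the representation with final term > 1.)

1379 = 10×134 + 39
134 = 3×39 + 17
39 = 2×17 + 5
17 = 3×5 + 2
5 = 2×2 + 1
2 = 2×1 + 0  (stop)
So 1379/134 = [10; 3, 2, 3, 2, 2].

[10; 3, 2, 3, 2, 2]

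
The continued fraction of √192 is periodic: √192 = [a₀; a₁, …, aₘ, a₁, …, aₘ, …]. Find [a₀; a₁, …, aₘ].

[13; 1, 5, 1, 26]

a₀ = ⌊√192⌋ = 13.
With m₀=0, d₀=1 and mₖ₊₁ = dₖaₖ − mₖ, dₖ₊₁ = (n − mₖ₊₁²)/dₖ, aₖ₊₁ = ⌊(a₀+mₖ₊₁)/dₖ₊₁⌋:
  k=1: m=13, d=23, a=1
  k=2: m=10, d=4, a=5
  k=3: m=10, d=23, a=1
  k=4: m=13, d=1, a=26
d=1 and a=2a₀=26 at k=4, so the next step gives (m, d) = (13, 23) again — its k=1 value — and the period has length 4.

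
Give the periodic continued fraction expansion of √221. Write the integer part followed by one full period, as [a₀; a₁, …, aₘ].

[14; 1, 6, 2, 6, 1, 28]

a₀ = ⌊√221⌋ = 14.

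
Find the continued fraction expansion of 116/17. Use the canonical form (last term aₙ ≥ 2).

116 = 6·17 + 14
17 = 1·14 + 3
14 = 4·3 + 2
3 = 1·2 + 1
2 = 2·1 + 0  (stop)
So 116/17 = [6; 1, 4, 1, 2].

[6; 1, 4, 1, 2]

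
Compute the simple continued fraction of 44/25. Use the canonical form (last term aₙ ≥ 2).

[1; 1, 3, 6]

44 = 1*25 + 19
25 = 1*19 + 6
19 = 3*6 + 1
6 = 6*1 + 0  (stop)
So 44/25 = [1; 1, 3, 6].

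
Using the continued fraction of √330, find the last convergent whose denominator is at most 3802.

23761/1308

√330 = [18; 6, 36, …] (period length 2).
Convergents:
  p_0/q_0 = 18/1
  p_1/q_1 = 109/6
  p_2/q_2 = 3942/217
  p_3/q_3 = 23761/1308
  p_4/q_4 = 859338/47305
q_3 = 1308 ≤ 3802 < 47305 = q_4, so the answer is 23761/1308.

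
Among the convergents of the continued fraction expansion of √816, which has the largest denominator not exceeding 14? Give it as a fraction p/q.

√816 = [28; 1, 1, 3, 3, 3, 1, 1, 56, …] (period length 8).
Convergents:
  p_0/q_0 = 28/1
  p_1/q_1 = 29/1
  p_2/q_2 = 57/2
  p_3/q_3 = 200/7
  p_4/q_4 = 657/23
q_3 = 7 ≤ 14 < 23 = q_4, so the answer is 200/7.

200/7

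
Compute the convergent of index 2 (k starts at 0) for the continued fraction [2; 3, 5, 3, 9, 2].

37/16

Using pₖ = aₖpₖ₋₁ + pₖ₋₂, qₖ = aₖqₖ₋₁ + qₖ₋₂ (with p₋₁=1, p₋₂=0, q₋₁=0, q₋₂=1):
  k=0: a=2, p=2, q=1
  k=1: a=3, p=7, q=3
  k=2: a=5, p=37, q=16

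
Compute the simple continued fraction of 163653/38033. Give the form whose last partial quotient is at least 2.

[4; 3, 3, 3, 8, 9, 7, 2]

163653 = 4·38033 + 11521
38033 = 3·11521 + 3470
11521 = 3·3470 + 1111
3470 = 3·1111 + 137
1111 = 8·137 + 15
137 = 9·15 + 2
15 = 7·2 + 1
2 = 2·1 + 0  (stop)
So 163653/38033 = [4; 3, 3, 3, 8, 9, 7, 2].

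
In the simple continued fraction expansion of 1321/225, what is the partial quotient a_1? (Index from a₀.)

1

1321 = 5·225 + 196   →  a_0 = 5
225 = 1·196 + 29   →  a_1 = 1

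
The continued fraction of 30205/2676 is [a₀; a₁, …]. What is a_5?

9

30205 = 11·2676 + 769   →  a_0 = 11
2676 = 3·769 + 369   →  a_1 = 3
769 = 2·369 + 31   →  a_2 = 2
369 = 11·31 + 28   →  a_3 = 11
31 = 1·28 + 3   →  a_4 = 1
28 = 9·3 + 1   →  a_5 = 9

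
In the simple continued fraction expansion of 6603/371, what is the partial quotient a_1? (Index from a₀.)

1

6603 = 17·371 + 296   →  a_0 = 17
371 = 1·296 + 75   →  a_1 = 1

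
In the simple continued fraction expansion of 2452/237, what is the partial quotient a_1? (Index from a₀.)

2452 = 10·237 + 82   →  a_0 = 10
237 = 2·82 + 73   →  a_1 = 2

2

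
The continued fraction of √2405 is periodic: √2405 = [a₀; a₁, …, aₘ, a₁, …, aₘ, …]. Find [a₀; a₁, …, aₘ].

a₀ = ⌊√2405⌋ = 49.
With m₀=0, d₀=1 and mₖ₊₁ = dₖaₖ − mₖ, dₖ₊₁ = (n − mₖ₊₁²)/dₖ, aₖ₊₁ = ⌊(a₀+mₖ₊₁)/dₖ₊₁⌋:
  k=1: m=49, d=4, a=24
  k=2: m=47, d=49, a=1
  k=3: m=2, d=49, a=1
  k=4: m=47, d=4, a=24
  k=5: m=49, d=1, a=98
d=1 and a=2a₀=98 at k=5, so the next step gives (m, d) = (49, 4) again — its k=1 value — and the period has length 5.

[49; 24, 1, 1, 24, 98]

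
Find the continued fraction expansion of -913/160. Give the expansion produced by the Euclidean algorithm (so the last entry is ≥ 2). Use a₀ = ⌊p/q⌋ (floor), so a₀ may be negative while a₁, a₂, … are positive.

[-6; 3, 2, 2, 9]

-913 = -6·160 + 47
160 = 3·47 + 19
47 = 2·19 + 9
19 = 2·9 + 1
9 = 9·1 + 0  (stop)
So -913/160 = [-6; 3, 2, 2, 9].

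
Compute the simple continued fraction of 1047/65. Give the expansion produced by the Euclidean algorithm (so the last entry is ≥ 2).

[16; 9, 3, 2]

1047 = 16·65 + 7
65 = 9·7 + 2
7 = 3·2 + 1
2 = 2·1 + 0  (stop)
So 1047/65 = [16; 9, 3, 2].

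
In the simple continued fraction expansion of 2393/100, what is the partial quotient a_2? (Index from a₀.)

2393 = 23·100 + 93   →  a_0 = 23
100 = 1·93 + 7   →  a_1 = 1
93 = 13·7 + 2   →  a_2 = 13

13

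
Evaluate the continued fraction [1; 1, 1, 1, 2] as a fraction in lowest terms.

13/8

Using pₖ = aₖpₖ₋₁ + pₖ₋₂ and qₖ = aₖqₖ₋₁ + qₖ₋₂:
  k=0: a=1, p=1, q=1
  k=1: a=1, p=2, q=1
  k=2: a=1, p=3, q=2
  k=3: a=1, p=5, q=3
  k=4: a=2, p=13, q=8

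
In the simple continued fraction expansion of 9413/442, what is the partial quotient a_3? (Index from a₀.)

1

9413 = 21·442 + 131   →  a_0 = 21
442 = 3·131 + 49   →  a_1 = 3
131 = 2·49 + 33   →  a_2 = 2
49 = 1·33 + 16   →  a_3 = 1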